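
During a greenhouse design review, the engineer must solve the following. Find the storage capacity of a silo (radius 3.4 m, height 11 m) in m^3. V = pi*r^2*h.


V = pi * r^2 * h
  = pi * 3.4^2 * 11
  = pi * 11.56 * 11
  = 399.48 m^3


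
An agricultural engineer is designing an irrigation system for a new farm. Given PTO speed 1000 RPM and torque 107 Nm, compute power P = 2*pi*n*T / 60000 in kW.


P = 2*pi*n*T / 60000
  = 2*pi * 1000 * 107 / 60000
  = 672300.83 / 60000
  = 11.21 kW


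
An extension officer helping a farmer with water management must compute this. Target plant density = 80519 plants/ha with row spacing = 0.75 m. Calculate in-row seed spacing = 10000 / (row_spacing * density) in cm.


spacing = 10000 / (row_sp * density)
        = 10000 / (0.75 * 80519)
        = 10000 / 60389.25
        = 0.16559 m = 16.56 cm


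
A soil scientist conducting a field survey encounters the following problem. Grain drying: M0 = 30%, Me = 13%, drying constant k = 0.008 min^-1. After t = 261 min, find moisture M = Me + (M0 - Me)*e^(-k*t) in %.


M = Me + (M0 - Me) * e^(-k*t)
  = 13 + (30 - 13) * e^(-0.008*261)
  = 13 + 17 * e^(-2.088)
  = 13 + 17 * 0.12393
  = 13 + 2.1069
  = 15.11%


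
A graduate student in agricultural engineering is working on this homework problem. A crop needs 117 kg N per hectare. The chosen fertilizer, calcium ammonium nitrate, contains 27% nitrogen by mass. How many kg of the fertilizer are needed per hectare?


Rate = N_required / (N_content / 100)
     = 117 / (27 / 100)
     = 117 / 0.27
     = 433.33 kg/ha


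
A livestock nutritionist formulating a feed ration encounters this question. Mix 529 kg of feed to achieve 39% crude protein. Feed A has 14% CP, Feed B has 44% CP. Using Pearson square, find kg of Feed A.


parts_A = CP_b - target = 44 - 39 = 5
parts_B = target - CP_a = 39 - 14 = 25
total_parts = 5 + 25 = 30
Feed A = 529 * 5 / 30 = 88.17 kg
Feed B = 529 * 25 / 30 = 440.83 kg

88.17 kg


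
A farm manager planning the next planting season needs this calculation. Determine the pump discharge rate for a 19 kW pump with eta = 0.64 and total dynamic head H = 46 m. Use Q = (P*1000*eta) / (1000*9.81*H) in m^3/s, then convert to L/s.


Q = (P * 1000 * eta) / (rho * g * H)
  = (19 * 1000 * 0.64) / (1000 * 9.81 * 46)
  = 12160 / 451260
  = 0.02695 m^3/s = 26.95 L/s


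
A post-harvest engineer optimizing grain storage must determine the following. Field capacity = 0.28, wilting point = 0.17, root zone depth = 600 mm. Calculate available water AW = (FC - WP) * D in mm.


AW = (FC - WP) * D
   = (0.28 - 0.17) * 600
   = 0.11 * 600
   = 66 mm


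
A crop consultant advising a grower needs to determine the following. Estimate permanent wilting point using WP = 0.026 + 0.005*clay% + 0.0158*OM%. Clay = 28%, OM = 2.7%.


WP = 0.026 + 0.005*28 + 0.0158*2.7
   = 0.026 + 0.1400 + 0.0427
   = 0.2087


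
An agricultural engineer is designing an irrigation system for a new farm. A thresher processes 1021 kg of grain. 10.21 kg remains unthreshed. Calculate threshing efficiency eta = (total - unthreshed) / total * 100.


eta = (total - unthreshed) / total * 100
    = (1021 - 10.21) / 1021 * 100
    = 1010.79 / 1021 * 100
    = 99%


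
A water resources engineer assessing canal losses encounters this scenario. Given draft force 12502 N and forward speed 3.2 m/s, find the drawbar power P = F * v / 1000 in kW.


P = F * v / 1000
  = 12502 * 3.2 / 1000
  = 40006.40 / 1000
  = 40.01 kW


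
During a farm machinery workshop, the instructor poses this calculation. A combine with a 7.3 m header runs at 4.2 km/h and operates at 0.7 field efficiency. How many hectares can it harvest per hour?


C = w * v * eta_f / 10
  = 7.3 * 4.2 * 0.7 / 10
  = 21.46 / 10
  = 2.15 ha/h


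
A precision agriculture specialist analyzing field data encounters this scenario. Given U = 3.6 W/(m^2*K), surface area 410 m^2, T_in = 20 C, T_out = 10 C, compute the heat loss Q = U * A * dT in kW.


dT = 20 - (10) = 10 K
Q = U * A * dT
  = 3.6 * 410 * 10
  = 14760 W = 14.76 kW


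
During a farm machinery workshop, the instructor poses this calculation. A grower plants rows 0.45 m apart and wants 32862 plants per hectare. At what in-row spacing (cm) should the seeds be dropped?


spacing = 10000 / (row_sp * density)
        = 10000 / (0.45 * 32862)
        = 10000 / 14787.90
        = 0.67623 m = 67.62 cm


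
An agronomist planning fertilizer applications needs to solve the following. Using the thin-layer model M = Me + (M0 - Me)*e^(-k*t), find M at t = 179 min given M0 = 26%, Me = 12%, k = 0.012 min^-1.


M = Me + (M0 - Me) * e^(-k*t)
  = 12 + (26 - 12) * e^(-0.012*179)
  = 12 + 14 * e^(-2.148)
  = 12 + 14 * 0.11672
  = 12 + 1.6340
  = 13.63%


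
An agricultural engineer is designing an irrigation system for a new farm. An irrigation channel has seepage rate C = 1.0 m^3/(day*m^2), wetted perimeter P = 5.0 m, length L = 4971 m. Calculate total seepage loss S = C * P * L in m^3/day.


S = C * P * L
  = 1.0 * 5.0 * 4971
  = 24855 m^3/day


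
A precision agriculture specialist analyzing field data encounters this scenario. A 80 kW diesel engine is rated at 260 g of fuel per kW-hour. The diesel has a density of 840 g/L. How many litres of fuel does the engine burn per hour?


FC = P * BSFC / rho_fuel
   = 80 * 260 / 840
   = 20800 / 840
   = 24.76 L/h


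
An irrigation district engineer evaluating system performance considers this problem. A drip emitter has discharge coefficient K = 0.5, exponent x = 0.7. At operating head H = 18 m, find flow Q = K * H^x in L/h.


Q = K * H^x
  = 0.5 * 18^0.7
  = 0.5 * 7.5629
  = 3.78 L/h


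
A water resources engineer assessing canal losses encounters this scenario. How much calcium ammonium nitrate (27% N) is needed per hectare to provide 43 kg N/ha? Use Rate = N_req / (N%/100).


Rate = N_required / (N_content / 100)
     = 43 / (27 / 100)
     = 43 / 0.27
     = 159.26 kg/ha


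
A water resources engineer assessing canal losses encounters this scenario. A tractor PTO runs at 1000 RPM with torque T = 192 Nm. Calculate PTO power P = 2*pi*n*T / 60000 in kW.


P = 2*pi*n*T / 60000
  = 2*pi * 1000 * 192 / 60000
  = 1206371.58 / 60000
  = 20.11 kW


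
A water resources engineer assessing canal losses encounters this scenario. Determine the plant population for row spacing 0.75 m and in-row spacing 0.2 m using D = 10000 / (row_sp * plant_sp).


D = 10000 / (row_sp * plant_sp)
  = 10000 / (0.75 * 0.2)
  = 10000 / 0.1500
  = 66666.67 plants/ha


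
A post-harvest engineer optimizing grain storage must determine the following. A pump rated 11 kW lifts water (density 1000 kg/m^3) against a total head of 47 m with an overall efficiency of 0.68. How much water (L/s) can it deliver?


Q = (P * 1000 * eta) / (rho * g * H)
  = (11 * 1000 * 0.68) / (1000 * 9.81 * 47)
  = 7480 / 461070
  = 0.01622 m^3/s = 16.22 L/s


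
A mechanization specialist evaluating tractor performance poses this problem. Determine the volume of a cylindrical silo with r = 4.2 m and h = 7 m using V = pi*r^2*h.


V = pi * r^2 * h
  = pi * 4.2^2 * 7
  = pi * 17.64 * 7
  = 387.92 m^3


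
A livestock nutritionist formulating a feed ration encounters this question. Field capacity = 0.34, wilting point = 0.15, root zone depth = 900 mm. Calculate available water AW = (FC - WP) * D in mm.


AW = (FC - WP) * D
   = (0.34 - 0.15) * 900
   = 0.19 * 900
   = 171 mm


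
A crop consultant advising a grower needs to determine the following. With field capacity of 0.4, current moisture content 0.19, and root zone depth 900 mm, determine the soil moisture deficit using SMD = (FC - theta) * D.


SMD = (FC - theta) * D
    = (0.4 - 0.19) * 900
    = 0.210 * 900
    = 189 mm


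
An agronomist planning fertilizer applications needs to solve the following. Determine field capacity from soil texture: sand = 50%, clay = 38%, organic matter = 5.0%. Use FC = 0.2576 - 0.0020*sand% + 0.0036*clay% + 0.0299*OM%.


FC = 0.2576 - 0.0020*50 + 0.0036*38 + 0.0299*5.0
   = 0.2576 - 0.1000 + 0.1368 + 0.1495
   = 0.4439


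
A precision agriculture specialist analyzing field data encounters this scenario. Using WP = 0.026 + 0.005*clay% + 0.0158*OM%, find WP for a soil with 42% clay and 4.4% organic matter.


WP = 0.026 + 0.005*42 + 0.0158*4.4
   = 0.026 + 0.2100 + 0.0695
   = 0.3055


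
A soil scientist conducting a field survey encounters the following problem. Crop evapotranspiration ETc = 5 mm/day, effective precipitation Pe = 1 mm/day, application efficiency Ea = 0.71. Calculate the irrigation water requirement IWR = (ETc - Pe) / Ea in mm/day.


IWR = (ETc - Pe) / Ea
    = (5 - 1) / 0.71
    = 4 / 0.71
    = 5.63 mm/day


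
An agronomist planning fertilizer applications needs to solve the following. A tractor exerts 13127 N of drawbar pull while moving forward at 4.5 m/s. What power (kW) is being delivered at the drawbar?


P = F * v / 1000
  = 13127 * 4.5 / 1000
  = 59071.50 / 1000
  = 59.07 kW


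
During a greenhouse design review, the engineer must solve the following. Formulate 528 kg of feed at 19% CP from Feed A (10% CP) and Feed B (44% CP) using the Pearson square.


parts_A = CP_b - target = 44 - 19 = 25
parts_B = target - CP_a = 19 - 10 = 9
total_parts = 25 + 9 = 34
Feed A = 528 * 25 / 34 = 388.24 kg
Feed B = 528 * 9 / 34 = 139.76 kg

388.24 kg


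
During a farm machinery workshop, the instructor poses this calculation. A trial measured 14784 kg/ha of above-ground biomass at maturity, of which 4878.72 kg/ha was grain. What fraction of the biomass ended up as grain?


HI = grain_yield / biomass
   = 4878.72 / 14784
   = 0.33


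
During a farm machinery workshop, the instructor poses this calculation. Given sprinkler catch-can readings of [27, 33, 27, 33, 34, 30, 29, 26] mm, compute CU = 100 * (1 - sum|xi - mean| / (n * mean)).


xbar = 239 / 8 = 29.875
sum|xi - xbar| = 21
CU = 100 * (1 - 21 / (8 * 29.875))
   = 100 * (1 - 0.0879)
   = 91.21%


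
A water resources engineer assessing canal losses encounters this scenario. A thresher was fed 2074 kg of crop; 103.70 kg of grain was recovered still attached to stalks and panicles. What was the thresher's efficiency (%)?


eta = (total - unthreshed) / total * 100
    = (2074 - 103.70) / 2074 * 100
    = 1970.30 / 2074 * 100
    = 95%


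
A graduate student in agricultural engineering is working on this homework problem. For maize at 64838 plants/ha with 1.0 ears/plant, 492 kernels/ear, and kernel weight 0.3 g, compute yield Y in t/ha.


Y = density * ears * kernels * kw
  = 64838 * 1.0 * 492 * 0.3 g/ha
  = 9570088.80 g/ha
  = 9570.09 kg/ha = 9.57 t/ha


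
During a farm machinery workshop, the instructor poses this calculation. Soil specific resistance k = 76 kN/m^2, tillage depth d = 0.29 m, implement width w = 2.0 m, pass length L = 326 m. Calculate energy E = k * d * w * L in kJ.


E = k * d * w * L
  = 76 * 0.29 * 2.0 * 326
  = 14370.08 kJ


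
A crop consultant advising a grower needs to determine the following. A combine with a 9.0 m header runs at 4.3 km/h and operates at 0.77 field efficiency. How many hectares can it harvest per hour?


C = w * v * eta_f / 10
  = 9.0 * 4.3 * 0.77 / 10
  = 29.80 / 10
  = 2.98 ha/h


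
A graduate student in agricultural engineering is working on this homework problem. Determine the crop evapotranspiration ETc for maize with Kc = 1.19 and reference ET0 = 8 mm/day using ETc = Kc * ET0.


ETc = Kc * ET0
    = 1.19 * 8
    = 9.52 mm/day


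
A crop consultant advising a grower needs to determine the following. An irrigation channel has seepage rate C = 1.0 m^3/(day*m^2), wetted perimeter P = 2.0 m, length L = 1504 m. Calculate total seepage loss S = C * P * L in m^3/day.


S = C * P * L
  = 1.0 * 2.0 * 1504
  = 3008 m^3/day


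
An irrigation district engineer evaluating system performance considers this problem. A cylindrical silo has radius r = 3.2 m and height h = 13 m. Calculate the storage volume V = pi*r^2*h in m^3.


V = pi * r^2 * h
  = pi * 3.2^2 * 13
  = pi * 10.24 * 13
  = 418.21 m^3


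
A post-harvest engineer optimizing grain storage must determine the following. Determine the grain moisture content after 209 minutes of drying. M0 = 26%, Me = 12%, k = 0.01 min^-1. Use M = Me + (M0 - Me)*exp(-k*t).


M = Me + (M0 - Me) * e^(-k*t)
  = 12 + (26 - 12) * e^(-0.01*209)
  = 12 + 14 * e^(-2.090)
  = 12 + 14 * 0.12369
  = 12 + 1.7316
  = 13.73%


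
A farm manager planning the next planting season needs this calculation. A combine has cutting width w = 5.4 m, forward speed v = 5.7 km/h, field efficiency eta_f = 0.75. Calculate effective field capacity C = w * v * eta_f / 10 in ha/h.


C = w * v * eta_f / 10
  = 5.4 * 5.7 * 0.75 / 10
  = 23.09 / 10
  = 2.31 ha/h


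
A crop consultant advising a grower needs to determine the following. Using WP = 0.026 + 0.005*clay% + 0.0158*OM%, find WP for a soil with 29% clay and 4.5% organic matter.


WP = 0.026 + 0.005*29 + 0.0158*4.5
   = 0.026 + 0.1450 + 0.0711
   = 0.2421


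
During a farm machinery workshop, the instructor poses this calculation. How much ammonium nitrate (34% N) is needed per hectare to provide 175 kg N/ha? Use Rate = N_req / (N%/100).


Rate = N_required / (N_content / 100)
     = 175 / (34 / 100)
     = 175 / 0.34
     = 514.71 kg/ha


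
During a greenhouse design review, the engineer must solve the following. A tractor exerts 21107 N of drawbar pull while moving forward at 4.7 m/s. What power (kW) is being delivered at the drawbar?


P = F * v / 1000
  = 21107 * 4.7 / 1000
  = 99202.90 / 1000
  = 99.20 kW


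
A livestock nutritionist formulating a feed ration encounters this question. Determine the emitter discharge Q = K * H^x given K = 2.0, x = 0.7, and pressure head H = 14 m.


Q = K * H^x
  = 2.0 * 14^0.7
  = 2.0 * 6.3429
  = 12.69 L/h


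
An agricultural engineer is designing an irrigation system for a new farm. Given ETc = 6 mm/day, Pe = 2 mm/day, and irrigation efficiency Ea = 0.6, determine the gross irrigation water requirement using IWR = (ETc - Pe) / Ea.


IWR = (ETc - Pe) / Ea
    = (6 - 2) / 0.6
    = 4 / 0.6
    = 6.67 mm/day


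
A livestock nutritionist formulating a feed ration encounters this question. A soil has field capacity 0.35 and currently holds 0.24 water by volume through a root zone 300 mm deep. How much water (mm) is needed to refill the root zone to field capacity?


SMD = (FC - theta) * D
    = (0.35 - 0.24) * 300
    = 0.110 * 300
    = 33 mm


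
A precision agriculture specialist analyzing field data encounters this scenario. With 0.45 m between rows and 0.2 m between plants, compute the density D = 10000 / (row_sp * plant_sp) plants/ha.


D = 10000 / (row_sp * plant_sp)
  = 10000 / (0.45 * 0.2)
  = 10000 / 0.0900
  = 111111.11 plants/ha


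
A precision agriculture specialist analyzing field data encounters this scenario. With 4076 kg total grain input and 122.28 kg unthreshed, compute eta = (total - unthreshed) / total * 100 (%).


eta = (total - unthreshed) / total * 100
    = (4076 - 122.28) / 4076 * 100
    = 3953.72 / 4076 * 100
    = 97%


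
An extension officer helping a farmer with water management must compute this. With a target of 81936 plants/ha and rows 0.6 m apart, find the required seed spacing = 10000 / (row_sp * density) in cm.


spacing = 10000 / (row_sp * density)
        = 10000 / (0.6 * 81936)
        = 10000 / 49161.60
        = 0.20341 m = 20.34 cm


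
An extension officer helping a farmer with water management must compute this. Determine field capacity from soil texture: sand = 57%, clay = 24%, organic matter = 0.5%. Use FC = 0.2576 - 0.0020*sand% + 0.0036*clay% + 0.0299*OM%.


FC = 0.2576 - 0.0020*57 + 0.0036*24 + 0.0299*0.5
   = 0.2576 - 0.1140 + 0.0864 + 0.0150
   = 0.2450


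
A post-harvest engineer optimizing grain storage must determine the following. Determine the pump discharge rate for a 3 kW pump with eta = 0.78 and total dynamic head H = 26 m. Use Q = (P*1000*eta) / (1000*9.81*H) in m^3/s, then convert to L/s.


Q = (P * 1000 * eta) / (rho * g * H)
  = (3 * 1000 * 0.78) / (1000 * 9.81 * 26)
  = 2340 / 255060
  = 0.00917 m^3/s = 9.17 L/s


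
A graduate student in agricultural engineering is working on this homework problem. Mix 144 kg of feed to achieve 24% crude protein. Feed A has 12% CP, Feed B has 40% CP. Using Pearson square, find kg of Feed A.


parts_A = CP_b - target = 40 - 24 = 16
parts_B = target - CP_a = 24 - 12 = 12
total_parts = 16 + 12 = 28
Feed A = 144 * 16 / 28 = 82.29 kg
Feed B = 144 * 12 / 28 = 61.71 kg

82.29 kg


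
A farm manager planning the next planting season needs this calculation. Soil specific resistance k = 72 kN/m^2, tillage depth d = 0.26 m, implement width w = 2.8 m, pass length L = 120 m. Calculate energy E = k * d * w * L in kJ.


E = k * d * w * L
  = 72 * 0.26 * 2.8 * 120
  = 6289.92 kJ


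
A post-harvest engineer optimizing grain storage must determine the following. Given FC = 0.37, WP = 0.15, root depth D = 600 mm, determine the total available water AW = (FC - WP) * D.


AW = (FC - WP) * D
   = (0.37 - 0.15) * 600
   = 0.22 * 600
   = 132 mm


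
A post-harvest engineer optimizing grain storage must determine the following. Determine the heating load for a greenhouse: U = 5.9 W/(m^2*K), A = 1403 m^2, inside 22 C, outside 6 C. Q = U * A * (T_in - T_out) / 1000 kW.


dT = 22 - (6) = 16 K
Q = U * A * dT
  = 5.9 * 1403 * 16
  = 132443.20 W = 132.44 kW


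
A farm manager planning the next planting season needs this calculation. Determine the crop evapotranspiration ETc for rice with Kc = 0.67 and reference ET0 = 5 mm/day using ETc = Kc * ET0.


ETc = Kc * ET0
    = 0.67 * 5
    = 3.35 mm/day


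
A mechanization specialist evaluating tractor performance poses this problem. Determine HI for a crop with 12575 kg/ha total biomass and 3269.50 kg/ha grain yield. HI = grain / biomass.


HI = grain_yield / biomass
   = 3269.50 / 12575
   = 0.26


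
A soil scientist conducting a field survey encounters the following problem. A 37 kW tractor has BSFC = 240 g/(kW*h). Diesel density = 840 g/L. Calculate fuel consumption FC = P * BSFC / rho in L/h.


FC = P * BSFC / rho_fuel
   = 37 * 240 / 840
   = 8880 / 840
   = 10.57 L/h


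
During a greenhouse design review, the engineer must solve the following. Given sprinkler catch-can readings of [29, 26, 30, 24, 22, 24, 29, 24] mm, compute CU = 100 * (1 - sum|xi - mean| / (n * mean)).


xbar = 208 / 8 = 26
sum|xi - xbar| = 20
CU = 100 * (1 - 20 / (8 * 26))
   = 100 * (1 - 0.0962)
   = 90.38%


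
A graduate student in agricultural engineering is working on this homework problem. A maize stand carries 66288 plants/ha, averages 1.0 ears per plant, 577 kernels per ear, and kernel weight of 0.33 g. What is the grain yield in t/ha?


Y = density * ears * kernels * kw
  = 66288 * 1.0 * 577 * 0.33 g/ha
  = 12621898.08 g/ha
  = 12621.90 kg/ha = 12.62 t/ha


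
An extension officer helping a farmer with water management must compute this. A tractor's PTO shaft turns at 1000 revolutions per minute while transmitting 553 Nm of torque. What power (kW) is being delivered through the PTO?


P = 2*pi*n*T / 60000
  = 2*pi * 1000 * 553 / 60000
  = 3474601.47 / 60000
  = 57.91 kW


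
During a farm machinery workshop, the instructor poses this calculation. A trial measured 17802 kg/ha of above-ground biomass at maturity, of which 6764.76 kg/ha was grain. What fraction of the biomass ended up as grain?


HI = grain_yield / biomass
   = 6764.76 / 17802
   = 0.38


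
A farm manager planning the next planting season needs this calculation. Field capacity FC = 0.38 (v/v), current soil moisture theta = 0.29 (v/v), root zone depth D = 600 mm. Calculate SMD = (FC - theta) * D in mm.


SMD = (FC - theta) * D
    = (0.38 - 0.29) * 600
    = 0.090 * 600
    = 54 mm


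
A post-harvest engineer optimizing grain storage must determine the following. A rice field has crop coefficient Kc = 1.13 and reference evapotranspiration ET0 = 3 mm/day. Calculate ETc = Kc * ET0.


ETc = Kc * ET0
    = 1.13 * 3
    = 3.39 mm/day


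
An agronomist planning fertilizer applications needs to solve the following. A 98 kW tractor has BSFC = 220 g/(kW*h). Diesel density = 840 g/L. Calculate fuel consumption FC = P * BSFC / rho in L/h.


FC = P * BSFC / rho_fuel
   = 98 * 220 / 840
   = 21560 / 840
   = 25.67 L/h


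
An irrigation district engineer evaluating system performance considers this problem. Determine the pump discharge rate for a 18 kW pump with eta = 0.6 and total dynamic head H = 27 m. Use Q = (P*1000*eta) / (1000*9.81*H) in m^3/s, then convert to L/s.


Q = (P * 1000 * eta) / (rho * g * H)
  = (18 * 1000 * 0.6) / (1000 * 9.81 * 27)
  = 10800 / 264870
  = 0.04077 m^3/s = 40.77 L/s


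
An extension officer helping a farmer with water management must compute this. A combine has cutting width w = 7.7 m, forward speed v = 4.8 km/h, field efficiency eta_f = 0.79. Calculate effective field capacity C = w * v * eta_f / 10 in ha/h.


C = w * v * eta_f / 10
  = 7.7 * 4.8 * 0.79 / 10
  = 29.20 / 10
  = 2.92 ha/h


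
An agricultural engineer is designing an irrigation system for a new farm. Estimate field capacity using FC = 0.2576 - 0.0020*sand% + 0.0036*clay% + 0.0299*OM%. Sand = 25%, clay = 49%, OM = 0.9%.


FC = 0.2576 - 0.0020*25 + 0.0036*49 + 0.0299*0.9
   = 0.2576 - 0.0500 + 0.1764 + 0.0269
   = 0.4109


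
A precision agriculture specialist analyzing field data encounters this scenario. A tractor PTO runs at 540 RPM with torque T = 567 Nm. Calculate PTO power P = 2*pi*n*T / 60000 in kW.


P = 2*pi*n*T / 60000
  = 2*pi * 540 * 567 / 60000
  = 1923785.68 / 60000
  = 32.06 kW


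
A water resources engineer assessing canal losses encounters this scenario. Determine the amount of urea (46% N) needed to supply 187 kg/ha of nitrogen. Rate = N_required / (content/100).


Rate = N_required / (N_content / 100)
     = 187 / (46 / 100)
     = 187 / 0.46
     = 406.52 kg/ha


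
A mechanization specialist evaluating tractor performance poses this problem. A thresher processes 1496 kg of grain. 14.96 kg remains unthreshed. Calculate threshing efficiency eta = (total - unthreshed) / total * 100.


eta = (total - unthreshed) / total * 100
    = (1496 - 14.96) / 1496 * 100
    = 1481.04 / 1496 * 100
    = 99%


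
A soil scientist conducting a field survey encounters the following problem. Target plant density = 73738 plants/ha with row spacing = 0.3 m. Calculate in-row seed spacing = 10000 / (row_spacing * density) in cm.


spacing = 10000 / (row_sp * density)
        = 10000 / (0.3 * 73738)
        = 10000 / 22121.40
        = 0.45205 m = 45.21 cm


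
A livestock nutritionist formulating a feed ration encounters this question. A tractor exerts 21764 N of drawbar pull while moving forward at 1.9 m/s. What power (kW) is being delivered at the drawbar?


P = F * v / 1000
  = 21764 * 1.9 / 1000
  = 41351.60 / 1000
  = 41.35 kW


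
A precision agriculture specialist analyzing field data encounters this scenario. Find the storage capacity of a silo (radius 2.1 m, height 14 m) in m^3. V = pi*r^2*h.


V = pi * r^2 * h
  = pi * 2.1^2 * 14
  = pi * 4.41 * 14
  = 193.96 m^3


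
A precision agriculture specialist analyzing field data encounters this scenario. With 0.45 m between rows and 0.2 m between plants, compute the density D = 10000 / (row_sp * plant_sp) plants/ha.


D = 10000 / (row_sp * plant_sp)
  = 10000 / (0.45 * 0.2)
  = 10000 / 0.0900
  = 111111.11 plants/ha


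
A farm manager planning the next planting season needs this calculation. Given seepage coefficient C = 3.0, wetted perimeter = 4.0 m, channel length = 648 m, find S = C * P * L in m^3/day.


S = C * P * L
  = 3.0 * 4.0 * 648
  = 7776 m^3/day


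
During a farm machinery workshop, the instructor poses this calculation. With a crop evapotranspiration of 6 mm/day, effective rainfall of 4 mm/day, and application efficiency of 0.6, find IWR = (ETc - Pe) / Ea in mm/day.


IWR = (ETc - Pe) / Ea
    = (6 - 4) / 0.6
    = 2 / 0.6
    = 3.33 mm/day


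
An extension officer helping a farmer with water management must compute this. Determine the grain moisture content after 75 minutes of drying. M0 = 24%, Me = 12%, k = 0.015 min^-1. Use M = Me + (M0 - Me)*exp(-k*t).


M = Me + (M0 - Me) * e^(-k*t)
  = 12 + (24 - 12) * e^(-0.015*75)
  = 12 + 12 * e^(-1.125)
  = 12 + 12 * 0.32465
  = 12 + 3.8958
  = 15.90%


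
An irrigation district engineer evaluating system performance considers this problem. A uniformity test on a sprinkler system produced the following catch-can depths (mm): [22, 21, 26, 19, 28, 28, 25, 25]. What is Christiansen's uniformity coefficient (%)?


xbar = 194 / 8 = 24.250
sum|xi - xbar| = 21.500
CU = 100 * (1 - 21.500 / (8 * 24.250))
   = 100 * (1 - 0.1108)
   = 88.92%


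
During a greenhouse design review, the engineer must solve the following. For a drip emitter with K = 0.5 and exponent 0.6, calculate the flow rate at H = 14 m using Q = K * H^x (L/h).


Q = K * H^x
  = 0.5 * 14^0.6
  = 0.5 * 4.8717
  = 2.44 L/h


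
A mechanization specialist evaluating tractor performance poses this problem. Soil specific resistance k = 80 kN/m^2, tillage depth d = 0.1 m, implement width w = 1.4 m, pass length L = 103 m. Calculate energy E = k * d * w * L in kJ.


E = k * d * w * L
  = 80 * 0.1 * 1.4 * 103
  = 1153.60 kJ


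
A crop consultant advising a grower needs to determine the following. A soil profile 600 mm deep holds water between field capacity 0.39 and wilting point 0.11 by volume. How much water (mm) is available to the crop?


AW = (FC - WP) * D
   = (0.39 - 0.11) * 600
   = 0.28 * 600
   = 168 mm


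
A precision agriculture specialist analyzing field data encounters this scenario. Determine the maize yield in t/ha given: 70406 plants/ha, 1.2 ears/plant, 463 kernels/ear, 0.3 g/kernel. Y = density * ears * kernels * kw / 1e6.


Y = density * ears * kernels * kw
  = 70406 * 1.2 * 463 * 0.3 g/ha
  = 11735272.08 g/ha
  = 11735.27 kg/ha = 11.74 t/ha


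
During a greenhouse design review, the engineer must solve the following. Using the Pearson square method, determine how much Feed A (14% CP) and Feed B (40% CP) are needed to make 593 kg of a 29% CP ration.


parts_A = CP_b - target = 40 - 29 = 11
parts_B = target - CP_a = 29 - 14 = 15
total_parts = 11 + 15 = 26
Feed A = 593 * 11 / 26 = 250.88 kg
Feed B = 593 * 15 / 26 = 342.12 kg

250.88 kg


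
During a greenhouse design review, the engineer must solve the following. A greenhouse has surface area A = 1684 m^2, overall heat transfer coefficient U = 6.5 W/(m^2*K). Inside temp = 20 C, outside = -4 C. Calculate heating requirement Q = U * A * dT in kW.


dT = 20 - (-4) = 24 K
Q = U * A * dT
  = 6.5 * 1684 * 24
  = 262704 W = 262.70 kW


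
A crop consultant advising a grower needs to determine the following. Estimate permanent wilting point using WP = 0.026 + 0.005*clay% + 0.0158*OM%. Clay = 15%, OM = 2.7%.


WP = 0.026 + 0.005*15 + 0.0158*2.7
   = 0.026 + 0.0750 + 0.0427
   = 0.1437


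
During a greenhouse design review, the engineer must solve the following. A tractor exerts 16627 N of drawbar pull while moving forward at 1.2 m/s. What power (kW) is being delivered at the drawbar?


P = F * v / 1000
  = 16627 * 1.2 / 1000
  = 19952.40 / 1000
  = 19.95 kW


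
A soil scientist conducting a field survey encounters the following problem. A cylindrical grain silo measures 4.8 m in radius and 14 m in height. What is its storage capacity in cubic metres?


V = pi * r^2 * h
  = pi * 4.8^2 * 14
  = pi * 23.04 * 14
  = 1013.35 m^3


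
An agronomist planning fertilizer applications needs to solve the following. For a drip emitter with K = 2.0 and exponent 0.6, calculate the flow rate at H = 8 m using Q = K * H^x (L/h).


Q = K * H^x
  = 2.0 * 8^0.6
  = 2.0 * 3.4822
  = 6.96 L/h


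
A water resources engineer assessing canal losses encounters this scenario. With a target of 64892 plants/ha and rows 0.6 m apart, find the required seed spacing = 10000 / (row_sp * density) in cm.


spacing = 10000 / (row_sp * density)
        = 10000 / (0.6 * 64892)
        = 10000 / 38935.20
        = 0.25684 m = 25.68 cm


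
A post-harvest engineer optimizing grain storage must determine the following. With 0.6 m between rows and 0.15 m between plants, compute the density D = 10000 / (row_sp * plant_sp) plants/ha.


D = 10000 / (row_sp * plant_sp)
  = 10000 / (0.6 * 0.15)
  = 10000 / 0.0900
  = 111111.11 plants/ha


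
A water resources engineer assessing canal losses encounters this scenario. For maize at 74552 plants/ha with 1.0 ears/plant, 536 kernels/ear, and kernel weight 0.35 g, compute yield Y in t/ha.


Y = density * ears * kernels * kw
  = 74552 * 1.0 * 536 * 0.35 g/ha
  = 13985955.20 g/ha
  = 13985.96 kg/ha = 13.99 t/ha


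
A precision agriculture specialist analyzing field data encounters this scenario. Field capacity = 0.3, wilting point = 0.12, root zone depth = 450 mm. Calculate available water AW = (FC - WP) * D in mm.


AW = (FC - WP) * D
   = (0.3 - 0.12) * 450
   = 0.18 * 450
   = 81 mm


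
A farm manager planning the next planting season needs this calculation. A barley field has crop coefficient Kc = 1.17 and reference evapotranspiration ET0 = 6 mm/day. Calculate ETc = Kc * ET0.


ETc = Kc * ET0
    = 1.17 * 6
    = 7.02 mm/day


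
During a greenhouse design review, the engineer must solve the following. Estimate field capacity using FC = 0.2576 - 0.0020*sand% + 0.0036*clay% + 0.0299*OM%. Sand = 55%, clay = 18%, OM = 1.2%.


FC = 0.2576 - 0.0020*55 + 0.0036*18 + 0.0299*1.2
   = 0.2576 - 0.1100 + 0.0648 + 0.0359
   = 0.2483


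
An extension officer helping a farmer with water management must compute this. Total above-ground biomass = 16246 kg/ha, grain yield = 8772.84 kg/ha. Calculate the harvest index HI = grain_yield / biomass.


HI = grain_yield / biomass
   = 8772.84 / 16246
   = 0.54


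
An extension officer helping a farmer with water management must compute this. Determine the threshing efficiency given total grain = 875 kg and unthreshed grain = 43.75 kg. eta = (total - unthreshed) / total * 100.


eta = (total - unthreshed) / total * 100
    = (875 - 43.75) / 875 * 100
    = 831.25 / 875 * 100
    = 95%


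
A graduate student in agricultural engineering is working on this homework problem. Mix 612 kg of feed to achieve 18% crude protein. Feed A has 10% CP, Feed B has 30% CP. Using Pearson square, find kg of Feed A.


parts_A = CP_b - target = 30 - 18 = 12
parts_B = target - CP_a = 18 - 10 = 8
total_parts = 12 + 8 = 20
Feed A = 612 * 12 / 20 = 367.20 kg
Feed B = 612 * 8 / 20 = 244.80 kg

367.20 kg


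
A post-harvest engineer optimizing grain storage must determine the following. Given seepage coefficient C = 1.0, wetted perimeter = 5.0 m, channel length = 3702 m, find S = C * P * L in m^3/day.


S = C * P * L
  = 1.0 * 5.0 * 3702
  = 18510 m^3/day


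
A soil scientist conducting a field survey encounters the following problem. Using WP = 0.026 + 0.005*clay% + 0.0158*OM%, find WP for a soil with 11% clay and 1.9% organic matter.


WP = 0.026 + 0.005*11 + 0.0158*1.9
   = 0.026 + 0.0550 + 0.0300
   = 0.1110


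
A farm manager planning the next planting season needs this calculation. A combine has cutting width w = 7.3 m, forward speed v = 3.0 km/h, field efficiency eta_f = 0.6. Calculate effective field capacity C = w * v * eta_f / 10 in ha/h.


C = w * v * eta_f / 10
  = 7.3 * 3.0 * 0.6 / 10
  = 13.14 / 10
  = 1.31 ha/h


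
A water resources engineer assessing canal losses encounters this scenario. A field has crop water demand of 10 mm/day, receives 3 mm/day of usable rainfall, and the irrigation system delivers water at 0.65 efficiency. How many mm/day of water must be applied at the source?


IWR = (ETc - Pe) / Ea
    = (10 - 3) / 0.65
    = 7 / 0.65
    = 10.77 mm/day


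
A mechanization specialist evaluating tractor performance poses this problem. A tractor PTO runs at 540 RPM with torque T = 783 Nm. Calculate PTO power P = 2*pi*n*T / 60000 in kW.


P = 2*pi*n*T / 60000
  = 2*pi * 540 * 783 / 60000
  = 2656656.41 / 60000
  = 44.28 kW


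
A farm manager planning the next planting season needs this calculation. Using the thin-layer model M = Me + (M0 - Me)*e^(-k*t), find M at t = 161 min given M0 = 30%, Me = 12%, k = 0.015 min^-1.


M = Me + (M0 - Me) * e^(-k*t)
  = 12 + (30 - 12) * e^(-0.015*161)
  = 12 + 18 * e^(-2.415)
  = 12 + 18 * 0.08937
  = 12 + 1.6086
  = 13.61%


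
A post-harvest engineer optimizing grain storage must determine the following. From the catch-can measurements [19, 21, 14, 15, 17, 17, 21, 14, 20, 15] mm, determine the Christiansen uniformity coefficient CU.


xbar = 173 / 10 = 17.300
sum|xi - xbar| = 23.600
CU = 100 * (1 - 23.600 / (10 * 17.300))
   = 100 * (1 - 0.1364)
   = 86.36%


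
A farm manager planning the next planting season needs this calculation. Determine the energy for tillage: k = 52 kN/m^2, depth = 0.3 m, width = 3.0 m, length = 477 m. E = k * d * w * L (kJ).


E = k * d * w * L
  = 52 * 0.3 * 3.0 * 477
  = 22323.60 kJ


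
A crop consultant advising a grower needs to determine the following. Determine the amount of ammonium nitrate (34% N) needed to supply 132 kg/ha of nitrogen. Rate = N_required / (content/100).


Rate = N_required / (N_content / 100)
     = 132 / (34 / 100)
     = 132 / 0.34
     = 388.24 kg/ha


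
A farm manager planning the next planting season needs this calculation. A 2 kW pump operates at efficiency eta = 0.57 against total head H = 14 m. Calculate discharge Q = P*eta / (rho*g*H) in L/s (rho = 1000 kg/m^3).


Q = (P * 1000 * eta) / (rho * g * H)
  = (2 * 1000 * 0.57) / (1000 * 9.81 * 14)
  = 1140 / 137340
  = 0.00830 m^3/s = 8.30 L/s


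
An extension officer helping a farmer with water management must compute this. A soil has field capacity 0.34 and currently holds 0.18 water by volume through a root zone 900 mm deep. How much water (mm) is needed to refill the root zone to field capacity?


SMD = (FC - theta) * D
    = (0.34 - 0.18) * 900
    = 0.160 * 900
    = 144 mm


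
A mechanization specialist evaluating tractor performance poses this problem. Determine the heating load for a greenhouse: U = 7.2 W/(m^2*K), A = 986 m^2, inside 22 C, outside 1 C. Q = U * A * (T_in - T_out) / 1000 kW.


dT = 22 - (1) = 21 K
Q = U * A * dT
  = 7.2 * 986 * 21
  = 149083.20 W = 149.08 kW


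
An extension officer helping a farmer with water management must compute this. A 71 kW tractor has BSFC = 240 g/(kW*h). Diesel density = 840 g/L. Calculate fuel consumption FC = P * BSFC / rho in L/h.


FC = P * BSFC / rho_fuel
   = 71 * 240 / 840
   = 17040 / 840
   = 20.29 L/h


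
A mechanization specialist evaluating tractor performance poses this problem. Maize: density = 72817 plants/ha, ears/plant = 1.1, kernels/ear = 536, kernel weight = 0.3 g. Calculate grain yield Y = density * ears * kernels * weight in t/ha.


Y = density * ears * kernels * kw
  = 72817 * 1.1 * 536 * 0.3 g/ha
  = 12879870.96 g/ha
  = 12879.87 kg/ha = 12.88 t/ha


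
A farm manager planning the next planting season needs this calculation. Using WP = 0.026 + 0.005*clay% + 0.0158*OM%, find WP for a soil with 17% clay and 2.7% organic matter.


WP = 0.026 + 0.005*17 + 0.0158*2.7
   = 0.026 + 0.0850 + 0.0427
   = 0.1537


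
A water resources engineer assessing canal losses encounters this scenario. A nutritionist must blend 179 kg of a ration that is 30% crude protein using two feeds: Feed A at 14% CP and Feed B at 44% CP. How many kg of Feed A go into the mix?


parts_A = CP_b - target = 44 - 30 = 14
parts_B = target - CP_a = 30 - 14 = 16
total_parts = 14 + 16 = 30
Feed A = 179 * 14 / 30 = 83.53 kg
Feed B = 179 * 16 / 30 = 95.47 kg

83.53 kg


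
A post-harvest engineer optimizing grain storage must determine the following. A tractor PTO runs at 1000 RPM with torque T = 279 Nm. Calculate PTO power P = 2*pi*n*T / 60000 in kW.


P = 2*pi*n*T / 60000
  = 2*pi * 1000 * 279 / 60000
  = 1753008.70 / 60000
  = 29.22 kW


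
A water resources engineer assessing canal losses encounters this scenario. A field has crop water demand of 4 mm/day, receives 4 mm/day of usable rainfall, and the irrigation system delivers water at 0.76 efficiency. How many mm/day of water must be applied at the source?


IWR = (ETc - Pe) / Ea
    = (4 - 4) / 0.76
    = 0 / 0.76
    = 0 mm/day


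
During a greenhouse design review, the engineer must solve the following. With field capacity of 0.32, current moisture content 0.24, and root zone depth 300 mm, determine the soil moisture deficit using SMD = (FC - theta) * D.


SMD = (FC - theta) * D
    = (0.32 - 0.24) * 300
    = 0.080 * 300
    = 24 mm


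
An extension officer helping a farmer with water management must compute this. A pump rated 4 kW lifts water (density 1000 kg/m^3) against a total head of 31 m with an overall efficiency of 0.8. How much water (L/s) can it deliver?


Q = (P * 1000 * eta) / (rho * g * H)
  = (4 * 1000 * 0.8) / (1000 * 9.81 * 31)
  = 3200 / 304110
  = 0.01052 m^3/s = 10.52 L/s


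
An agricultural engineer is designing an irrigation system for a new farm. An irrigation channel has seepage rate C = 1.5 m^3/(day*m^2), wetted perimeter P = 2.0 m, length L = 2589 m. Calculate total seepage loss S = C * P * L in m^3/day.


S = C * P * L
  = 1.5 * 2.0 * 2589
  = 7767 m^3/day


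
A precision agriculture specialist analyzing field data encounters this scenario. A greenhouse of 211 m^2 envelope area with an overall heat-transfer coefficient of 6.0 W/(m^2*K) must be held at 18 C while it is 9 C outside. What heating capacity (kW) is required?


dT = 18 - (9) = 9 K
Q = U * A * dT
  = 6.0 * 211 * 9
  = 11394 W = 11.39 kW


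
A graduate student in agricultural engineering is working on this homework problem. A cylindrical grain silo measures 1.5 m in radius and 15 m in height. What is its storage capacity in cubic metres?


V = pi * r^2 * h
  = pi * 1.5^2 * 15
  = pi * 2.25 * 15
  = 106.03 m^3


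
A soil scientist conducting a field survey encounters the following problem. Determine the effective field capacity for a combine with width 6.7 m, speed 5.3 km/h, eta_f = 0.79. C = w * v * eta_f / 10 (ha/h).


C = w * v * eta_f / 10
  = 6.7 * 5.3 * 0.79 / 10
  = 28.05 / 10
  = 2.81 ha/h


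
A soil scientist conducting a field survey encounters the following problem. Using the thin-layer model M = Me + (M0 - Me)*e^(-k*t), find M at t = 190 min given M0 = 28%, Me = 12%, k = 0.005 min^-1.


M = Me + (M0 - Me) * e^(-k*t)
  = 12 + (28 - 12) * e^(-0.005*190)
  = 12 + 16 * e^(-0.950)
  = 12 + 16 * 0.38674
  = 12 + 6.1879
  = 18.19%


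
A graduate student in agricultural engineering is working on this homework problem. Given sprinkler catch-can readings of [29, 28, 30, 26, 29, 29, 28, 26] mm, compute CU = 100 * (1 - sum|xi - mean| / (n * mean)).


xbar = 225 / 8 = 28.125
sum|xi - xbar| = 9
CU = 100 * (1 - 9 / (8 * 28.125))
   = 100 * (1 - 0.0400)
   = 96%


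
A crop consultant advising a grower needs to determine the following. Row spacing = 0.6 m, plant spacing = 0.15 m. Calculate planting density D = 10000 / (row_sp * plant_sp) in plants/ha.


D = 10000 / (row_sp * plant_sp)
  = 10000 / (0.6 * 0.15)
  = 10000 / 0.0900
  = 111111.11 plants/ha


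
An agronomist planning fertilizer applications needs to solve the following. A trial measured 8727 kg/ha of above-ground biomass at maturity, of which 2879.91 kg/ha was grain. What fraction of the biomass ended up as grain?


HI = grain_yield / biomass
   = 2879.91 / 8727
   = 0.33


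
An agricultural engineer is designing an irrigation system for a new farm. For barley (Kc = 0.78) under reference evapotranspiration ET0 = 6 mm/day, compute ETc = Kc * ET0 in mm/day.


ETc = Kc * ET0
    = 0.78 * 6
    = 4.68 mm/day
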